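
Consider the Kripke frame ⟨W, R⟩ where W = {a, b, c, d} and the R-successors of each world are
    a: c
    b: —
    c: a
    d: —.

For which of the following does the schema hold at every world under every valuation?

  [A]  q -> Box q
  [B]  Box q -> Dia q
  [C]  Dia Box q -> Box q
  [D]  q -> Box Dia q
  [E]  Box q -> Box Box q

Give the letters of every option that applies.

D

R is symmetric: every R-edge is matched by its reverse.
R is not transitive: a R c and c R a but not a R a.
R is not euclidean: a R c and a R c but not c R c.
R is not serial: b has no R-successor.
R is not a subset of the identity: a R c with a ≠ c.
(A) q -> Box q (equivalent to ◇p→p) corresponds to R being a subset of the identity. Here R ⊄ identity, so not valid.
(B) Box q -> Dia q is axiom D; it is valid on a frame exactly when R is serial. R is not serial, so not valid.
(C) the dual of axiom 5: valid iff R is euclidean. R is not euclidean — not valid.
(D) q -> Box Dia q (axiom B) characterises the symmetric frames. R is symmetric — valid.
(E) Box q -> Box Box q is axiom 4; it is valid on a frame exactly when R is transitive. R is not transitive, so not valid.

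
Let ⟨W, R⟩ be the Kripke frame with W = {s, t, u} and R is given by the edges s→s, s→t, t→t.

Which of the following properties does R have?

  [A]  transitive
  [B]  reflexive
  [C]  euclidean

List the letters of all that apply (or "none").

(A) transitive: R is closed under composition.
(B) not reflexive: not u R u.
(C) not euclidean: s R t and s R s but not t R s.

A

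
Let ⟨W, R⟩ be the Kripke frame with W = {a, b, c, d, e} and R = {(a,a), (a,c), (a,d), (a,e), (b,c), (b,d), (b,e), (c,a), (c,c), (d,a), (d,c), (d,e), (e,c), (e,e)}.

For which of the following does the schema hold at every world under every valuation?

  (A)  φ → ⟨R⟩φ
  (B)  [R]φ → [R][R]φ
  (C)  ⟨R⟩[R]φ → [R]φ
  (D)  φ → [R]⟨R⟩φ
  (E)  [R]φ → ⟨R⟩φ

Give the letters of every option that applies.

E

R is not reflexive: not b R b.
R is not symmetric: a R e but not e R a.
R is not transitive: b R c and c R a but not b R a.
R is not euclidean: a R c and a R d but not c R d.
R is serial: every world has an R-successor.
(A) φ → ⟨R⟩φ (the dual of axiom T) characterises the reflexive frames. R is not reflexive — not valid.
(B) axiom 4: valid iff R is transitive. R is not transitive — not valid.
(C) the dual of axiom 5: valid iff R is euclidean. R is not euclidean — not valid.
(D) φ → [R]⟨R⟩φ is axiom B, which corresponds to symmetry. R is not symmetric — not valid.
(E) axiom D: valid iff R is serial. R is serial — valid.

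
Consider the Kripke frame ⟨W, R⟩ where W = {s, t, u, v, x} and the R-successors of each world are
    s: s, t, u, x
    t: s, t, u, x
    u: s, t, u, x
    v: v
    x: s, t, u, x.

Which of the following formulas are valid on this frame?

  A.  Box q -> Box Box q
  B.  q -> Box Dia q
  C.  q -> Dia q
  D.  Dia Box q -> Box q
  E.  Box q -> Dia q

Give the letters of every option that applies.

A, B, C, D, E

R is reflexive: each world relates to itself.
R is symmetric: every R-edge is matched by its reverse.
R is transitive: R is closed under composition.
R is euclidean: any two R-successors of the same world are R-related.
R is serial: every world has an R-successor.
(A) Box q -> Box Box q is axiom 4; it is valid on a frame exactly when R is transitive. R is transitive, so valid.
(B) q -> Box Dia q is axiom B, which corresponds to symmetry. R is symmetric — valid.
(C) q -> Dia q (the dual of axiom T) characterises the reflexive frames. R is reflexive — valid.
(D) Dia Box q -> Box q is the dual of axiom 5; it is valid on a frame exactly when R is euclidean. R is euclidean, so valid.
(E) Box q -> Dia q is axiom D, which corresponds to seriality. R is serial — valid.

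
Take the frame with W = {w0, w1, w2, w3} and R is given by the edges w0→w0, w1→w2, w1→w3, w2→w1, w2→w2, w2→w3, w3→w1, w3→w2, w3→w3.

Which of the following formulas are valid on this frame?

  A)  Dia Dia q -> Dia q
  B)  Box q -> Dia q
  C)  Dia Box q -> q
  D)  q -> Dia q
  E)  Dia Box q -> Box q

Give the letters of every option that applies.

R is not reflexive: not w1 R w1.
R is symmetric: every R-edge is matched by its reverse.
R is not transitive: w1 R w2 and w2 R w1 but not w1 R w1.
R is not euclidean: w2 R w1 and w2 R w1 but not w1 R w1.
R is serial: every world has an R-successor.
(A) Dia Dia q -> Dia q is the dual of axiom 4; it is valid on a frame exactly when R is transitive. R is not transitive, so not valid.
(B) Box q -> Dia q is axiom D, which corresponds to seriality. R is serial — valid.
(C) Dia Box q -> q is the dual of axiom B; it is valid on a frame exactly when R is symmetric. R is symmetric, so valid.
(D) q -> Dia q (the dual of axiom T) characterises the reflexive frames. R is not reflexive — not valid.
(E) Dia Box q -> Box q is the dual of axiom 5, which corresponds to the euclidean property. R is not euclidean — not valid.

B, C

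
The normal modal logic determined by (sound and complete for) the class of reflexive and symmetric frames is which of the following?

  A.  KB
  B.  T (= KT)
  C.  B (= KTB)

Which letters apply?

(A) KB is determined by the class of symmetric frames.
(B) T (= KT) is determined by the class of reflexive frames.
(C) B (= KTB) is determined by exactly this class.

C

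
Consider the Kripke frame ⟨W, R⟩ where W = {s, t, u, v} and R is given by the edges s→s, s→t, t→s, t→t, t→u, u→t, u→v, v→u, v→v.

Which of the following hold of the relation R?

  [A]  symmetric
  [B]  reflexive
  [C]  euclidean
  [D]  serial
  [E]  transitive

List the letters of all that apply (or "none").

(A) symmetric: every R-edge is matched by its reverse.
(B) not reflexive: not u R u.
(C) not euclidean: t R s and t R u but not s R u.
(D) serial: every world has an R-successor.
(E) not transitive: s R t and t R u but not s R u.

A, D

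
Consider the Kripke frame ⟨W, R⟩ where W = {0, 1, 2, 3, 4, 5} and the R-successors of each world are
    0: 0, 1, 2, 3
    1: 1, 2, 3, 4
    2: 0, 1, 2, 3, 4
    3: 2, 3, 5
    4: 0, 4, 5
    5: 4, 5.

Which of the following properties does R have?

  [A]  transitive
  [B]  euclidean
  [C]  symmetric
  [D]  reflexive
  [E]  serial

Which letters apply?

D, E

(A) not transitive: 0 R 1 and 1 R 4 but not 0 R 4.
(B) not euclidean: 0 R 1 and 0 R 0 but not 1 R 0.
(C) not symmetric: 0 R 1 but not 1 R 0.
(D) reflexive: each world relates to itself.
(E) serial: every world has an R-successor.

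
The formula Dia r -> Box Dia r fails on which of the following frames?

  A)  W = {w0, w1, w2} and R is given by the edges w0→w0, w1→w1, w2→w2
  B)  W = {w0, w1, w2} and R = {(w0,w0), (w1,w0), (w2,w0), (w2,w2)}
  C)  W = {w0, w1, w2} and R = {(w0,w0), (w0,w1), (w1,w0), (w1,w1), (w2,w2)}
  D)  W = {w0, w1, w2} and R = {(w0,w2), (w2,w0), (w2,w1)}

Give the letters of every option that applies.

The schema Dia r -> Box Dia r is axiom 5; it is valid on a frame iff R is euclidean.
(A) R is euclidean (any two R-successors of the same world are R-related), so the schema is valid here.
(B) R is not euclidean (w2 R w0 and w2 R w2 but not w0 R w2), so the schema fails here.
(C) R is euclidean (any two R-successors of the same world are R-related), so the schema is valid here.
(D) R is not euclidean (w2 R w0 and w2 R w1 but not w0 R w1), so the schema fails here.

B, D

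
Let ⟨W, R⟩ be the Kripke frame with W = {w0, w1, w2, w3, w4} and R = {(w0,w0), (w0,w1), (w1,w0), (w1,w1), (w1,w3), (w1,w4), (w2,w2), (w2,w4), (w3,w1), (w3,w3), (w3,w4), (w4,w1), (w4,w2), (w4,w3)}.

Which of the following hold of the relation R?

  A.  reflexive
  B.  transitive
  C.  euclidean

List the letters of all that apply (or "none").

none

(A) not reflexive: not w4 R w4.
(B) not transitive: w0 R w1 and w1 R w3 but not w0 R w3.
(C) not euclidean: w1 R w0 and w1 R w3 but not w0 R w3.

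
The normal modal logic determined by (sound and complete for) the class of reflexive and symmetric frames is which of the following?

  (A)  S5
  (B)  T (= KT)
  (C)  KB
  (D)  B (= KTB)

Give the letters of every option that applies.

(A) S5 is determined by the class of reflexive, symmetric, and transitive frames.
(B) T (= KT) is determined by the class of reflexive frames.
(C) KB is determined by the class of symmetric frames.
(D) B (= KTB) is determined by exactly this class.

D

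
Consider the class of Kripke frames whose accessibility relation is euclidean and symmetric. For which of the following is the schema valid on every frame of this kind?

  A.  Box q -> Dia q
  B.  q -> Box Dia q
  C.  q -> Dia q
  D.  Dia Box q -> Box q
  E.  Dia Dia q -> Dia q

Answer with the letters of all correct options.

B, D, E

A symmetric euclidean relation is transitive (uRv and vRw give vRu by symmetry, then uRw by the euclidean condition, applied at v).
(A) Box q -> Dia q (axiom D) characterises the serial frames. Such an R need not be serial — not valid.
(B) q -> Box Dia q is axiom B; it is valid on a frame exactly when R is symmetric. Every such R is symmetric, so valid.
(C) q -> Dia q is the dual of axiom T; it is valid on a frame exactly when R is reflexive. Such an R need not be reflexive, so not valid.
(D) the dual of axiom 5: valid iff R is euclidean. Every such R is euclidean — valid.
(E) Dia Dia q -> Dia q is the dual of axiom 4, which corresponds to transitivity. Every such R is transitive — valid.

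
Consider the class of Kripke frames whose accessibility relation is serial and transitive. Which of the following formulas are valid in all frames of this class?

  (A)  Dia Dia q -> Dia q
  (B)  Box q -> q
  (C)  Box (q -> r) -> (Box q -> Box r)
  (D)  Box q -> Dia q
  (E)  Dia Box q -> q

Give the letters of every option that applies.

(A) the dual of axiom 4: valid iff R is transitive. Every such R is transitive — valid.
(B) Box q -> q is axiom T, which corresponds to reflexivity. Such an R need not be reflexive — not valid.
(C) this is just K, valid on every normal frame.
(D) Box q -> Dia q is axiom D, which corresponds to seriality. Every such R is serial — valid.
(E) Dia Box q -> q (the dual of axiom B) characterises the symmetric frames. Such an R need not be symmetric — not valid.

A, C, D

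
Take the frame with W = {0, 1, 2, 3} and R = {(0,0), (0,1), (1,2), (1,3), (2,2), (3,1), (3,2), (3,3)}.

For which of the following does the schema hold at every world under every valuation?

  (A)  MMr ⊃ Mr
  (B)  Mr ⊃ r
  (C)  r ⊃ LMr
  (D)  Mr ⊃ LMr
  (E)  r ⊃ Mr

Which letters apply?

R is not reflexive: not 1 R 1.
R is not symmetric: 0 R 1 but not 1 R 0.
R is not transitive: 0 R 1 and 1 R 2 but not 0 R 2.
R is not euclidean: 0 R 1 and 0 R 0 but not 1 R 0.
R is not a subset of the identity: 0 R 1 with 0 ≠ 1.
(A) MMr ⊃ Mr is the dual of axiom 4; it is valid on a frame exactly when R is transitive. R is not transitive, so not valid.
(B) Mr ⊃ r is valid only on frames where every R-edge is a self-loop. Here R ⊄ identity — not valid.
(C) r ⊃ LMr (axiom B) characterises the symmetric frames. R is not symmetric — not valid.
(D) Mr ⊃ LMr is axiom 5, which corresponds to the euclidean property. R is not euclidean — not valid.
(E) the dual of axiom T: valid iff R is reflexive. R is not reflexive — not valid.

none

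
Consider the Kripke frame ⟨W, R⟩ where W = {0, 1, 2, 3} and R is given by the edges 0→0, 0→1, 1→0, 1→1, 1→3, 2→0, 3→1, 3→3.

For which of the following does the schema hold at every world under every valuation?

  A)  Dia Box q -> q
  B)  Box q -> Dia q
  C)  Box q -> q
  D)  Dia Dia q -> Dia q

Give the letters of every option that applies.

B

R is not reflexive: not 2 R 2.
R is not symmetric: 2 R 0 but not 0 R 2.
R is not transitive: 0 R 1 and 1 R 3 but not 0 R 3.
R is serial: every world has an R-successor.
(A) Dia Box q -> q (the dual of axiom B) characterises the symmetric frames. R is not symmetric — not valid.
(B) Box q -> Dia q is axiom D, which corresponds to seriality. R is serial — valid.
(C) axiom T: valid iff R is reflexive. R is not reflexive — not valid.
(D) the dual of axiom 4: valid iff R is transitive. R is not transitive — not valid.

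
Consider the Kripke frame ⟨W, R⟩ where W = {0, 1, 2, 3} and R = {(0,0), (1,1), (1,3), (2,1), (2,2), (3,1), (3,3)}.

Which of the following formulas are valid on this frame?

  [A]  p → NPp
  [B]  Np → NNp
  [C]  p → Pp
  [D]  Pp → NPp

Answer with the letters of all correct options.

C

R is reflexive: each world relates to itself.
R is not symmetric: 2 R 1 but not 1 R 2.
R is not transitive: 2 R 1 and 1 R 3 but not 2 R 3.
R is not euclidean: 2 R 1 and 2 R 2 but not 1 R 2.
(A) p → NPp is axiom B; it is valid on a frame exactly when R is symmetric. R is not symmetric, so not valid.
(B) axiom 4: valid iff R is transitive. R is not transitive — not valid.
(C) p → Pp is the dual of axiom T; it is valid on a frame exactly when R is reflexive. R is reflexive, so valid.
(D) Pp → NPp is axiom 5, which corresponds to the euclidean property. R is not euclidean — not valid.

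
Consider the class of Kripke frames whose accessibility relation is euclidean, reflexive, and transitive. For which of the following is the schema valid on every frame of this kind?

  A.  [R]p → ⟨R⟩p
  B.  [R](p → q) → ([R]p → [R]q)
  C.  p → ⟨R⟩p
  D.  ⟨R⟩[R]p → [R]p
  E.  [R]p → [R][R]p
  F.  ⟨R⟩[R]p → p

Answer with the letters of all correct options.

A relation that is euclidean, reflexive, and transitive is also serial and symmetric.
(A) [R]p → ⟨R⟩p is axiom D; it is valid on a frame exactly when R is serial. Every such R is serial, so valid.
(B) this is just K, valid on every normal frame.
(C) the dual of axiom T: valid iff R is reflexive. Every such R is reflexive — valid.
(D) ⟨R⟩[R]p → [R]p is the dual of axiom 5; it is valid on a frame exactly when R is euclidean. Every such R is euclidean, so valid.
(E) [R]p → [R][R]p is axiom 4, which corresponds to transitivity. Every such R is transitive — valid.
(F) ⟨R⟩[R]p → p is the dual of axiom B; it is valid on a frame exactly when R is symmetric. Every such R is symmetric, so valid.

A, B, C, D, E, F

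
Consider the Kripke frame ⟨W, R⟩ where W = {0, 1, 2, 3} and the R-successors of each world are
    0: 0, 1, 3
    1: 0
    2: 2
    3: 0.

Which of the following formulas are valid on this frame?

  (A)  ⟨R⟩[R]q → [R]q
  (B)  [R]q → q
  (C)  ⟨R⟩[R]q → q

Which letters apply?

C

R is not reflexive: not 1 R 1.
R is symmetric: every R-edge is matched by its reverse.
R is not euclidean: 0 R 1 and 0 R 3 but not 1 R 3.
(A) ⟨R⟩[R]q → [R]q (the dual of axiom 5) characterises the euclidean frames. R is not euclidean — not valid.
(B) [R]q → q is axiom T; it is valid on a frame exactly when R is reflexive. R is not reflexive, so not valid.
(C) ⟨R⟩[R]q → q is the dual of axiom B; it is valid on a frame exactly when R is symmetric. R is symmetric, so valid.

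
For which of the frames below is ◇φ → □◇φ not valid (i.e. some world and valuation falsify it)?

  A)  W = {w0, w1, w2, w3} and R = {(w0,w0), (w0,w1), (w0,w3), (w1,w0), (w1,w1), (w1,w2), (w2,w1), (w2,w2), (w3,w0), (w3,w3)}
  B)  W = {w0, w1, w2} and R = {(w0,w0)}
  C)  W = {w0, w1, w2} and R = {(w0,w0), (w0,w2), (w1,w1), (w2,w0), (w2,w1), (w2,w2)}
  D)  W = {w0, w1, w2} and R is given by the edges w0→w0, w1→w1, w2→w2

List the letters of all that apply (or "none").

The schema ◇φ → □◇φ is axiom 5; it is valid on a frame iff R is euclidean.
(A) R is not euclidean (w0 R w1 and w0 R w3 but not w1 R w3), so the schema fails here.
(B) R is euclidean (any two R-successors of the same world are R-related), so the schema is valid here.
(C) R is not euclidean (w2 R w0 and w2 R w1 but not w0 R w1), so the schema fails here.
(D) R is euclidean (any two R-successors of the same world are R-related), so the schema is valid here.

A, C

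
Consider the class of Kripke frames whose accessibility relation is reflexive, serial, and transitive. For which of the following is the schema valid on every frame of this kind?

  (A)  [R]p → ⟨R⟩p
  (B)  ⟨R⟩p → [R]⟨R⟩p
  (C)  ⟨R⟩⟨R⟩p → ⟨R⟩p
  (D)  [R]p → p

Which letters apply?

(A) axiom D: valid iff R is serial. Every such R is serial — valid.
(B) axiom 5: valid iff R is euclidean. Such an R need not be euclidean — not valid.
(C) ⟨R⟩⟨R⟩p → ⟨R⟩p is the dual of axiom 4; it is valid on a frame exactly when R is transitive. Every such R is transitive, so valid.
(D) axiom T: valid iff R is reflexive. Every such R is reflexive — valid.

A, C, D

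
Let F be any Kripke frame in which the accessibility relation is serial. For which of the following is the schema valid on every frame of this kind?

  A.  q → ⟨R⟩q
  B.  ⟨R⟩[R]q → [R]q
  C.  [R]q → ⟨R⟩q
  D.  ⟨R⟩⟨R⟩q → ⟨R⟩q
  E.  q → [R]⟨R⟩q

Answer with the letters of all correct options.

C

(A) q → ⟨R⟩q (the dual of axiom T) characterises the reflexive frames. Such an R need not be reflexive — not valid.
(B) ⟨R⟩[R]q → [R]q (the dual of axiom 5) characterises the euclidean frames. Such an R need not be euclidean — not valid.
(C) [R]q → ⟨R⟩q is axiom D; it is valid on a frame exactly when R is serial. Every such R is serial, so valid.
(D) the dual of axiom 4: valid iff R is transitive. Such an R need not be transitive — not valid.
(E) q → [R]⟨R⟩q (axiom B) characterises the symmetric frames. Such an R need not be symmetric — not valid.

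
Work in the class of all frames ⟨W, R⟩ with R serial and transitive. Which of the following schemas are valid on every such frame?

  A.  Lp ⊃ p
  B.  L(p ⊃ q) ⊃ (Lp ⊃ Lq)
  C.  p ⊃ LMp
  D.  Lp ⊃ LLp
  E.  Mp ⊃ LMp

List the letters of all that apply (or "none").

B, D

(A) Lp ⊃ p is axiom T, which corresponds to reflexivity. Such an R need not be reflexive — not valid.
(B) L(p ⊃ q) ⊃ (Lp ⊃ Lq) is the K axiom; it holds on all frames — valid.
(C) axiom B: valid iff R is symmetric. Such an R need not be symmetric — not valid.
(D) Lp ⊃ LLp (axiom 4) characterises the transitive frames. Every such R is transitive — valid.
(E) Mp ⊃ LMp (axiom 5) characterises the euclidean frames. Such an R need not be euclidean — not valid.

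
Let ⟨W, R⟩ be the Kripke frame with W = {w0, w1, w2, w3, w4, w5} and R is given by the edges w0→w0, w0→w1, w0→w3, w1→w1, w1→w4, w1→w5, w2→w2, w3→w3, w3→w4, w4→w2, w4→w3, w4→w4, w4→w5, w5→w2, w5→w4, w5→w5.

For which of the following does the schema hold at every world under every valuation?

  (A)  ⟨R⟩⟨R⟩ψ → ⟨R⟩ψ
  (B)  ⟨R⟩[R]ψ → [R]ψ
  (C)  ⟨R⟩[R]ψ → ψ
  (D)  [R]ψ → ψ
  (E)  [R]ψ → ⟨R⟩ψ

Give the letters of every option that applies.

R is reflexive: each world relates to itself.
R is not symmetric: w0 R w1 but not w1 R w0.
R is not transitive: w0 R w1 and w1 R w4 but not w0 R w4.
R is not euclidean: w0 R w1 and w0 R w0 but not w1 R w0.
R is serial: every world has an R-successor.
(A) ⟨R⟩⟨R⟩ψ → ⟨R⟩ψ is the dual of axiom 4; it is valid on a frame exactly when R is transitive. R is not transitive, so not valid.
(B) ⟨R⟩[R]ψ → [R]ψ is the dual of axiom 5, which corresponds to the euclidean property. R is not euclidean — not valid.
(C) ⟨R⟩[R]ψ → ψ is the dual of axiom B, which corresponds to symmetry. R is not symmetric — not valid.
(D) [R]ψ → ψ is axiom T, which corresponds to reflexivity. R is reflexive — valid.
(E) [R]ψ → ⟨R⟩ψ is axiom D, which corresponds to seriality. R is serial — valid.

D, E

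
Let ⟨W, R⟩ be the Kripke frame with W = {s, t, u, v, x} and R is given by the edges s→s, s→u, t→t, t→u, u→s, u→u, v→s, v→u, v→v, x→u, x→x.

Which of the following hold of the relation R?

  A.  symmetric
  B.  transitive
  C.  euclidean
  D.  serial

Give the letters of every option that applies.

D

(A) not symmetric: t R u but not u R t.
(B) not transitive: t R u and u R s but not t R s.
(C) not euclidean: t R u and t R t but not u R t.
(D) serial: every world has an R-successor.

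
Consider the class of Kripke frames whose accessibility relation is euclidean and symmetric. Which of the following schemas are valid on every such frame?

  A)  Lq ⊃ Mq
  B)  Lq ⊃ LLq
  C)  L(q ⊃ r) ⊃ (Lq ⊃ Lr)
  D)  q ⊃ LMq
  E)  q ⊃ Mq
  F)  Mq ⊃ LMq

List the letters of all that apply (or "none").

A symmetric euclidean relation is transitive (uRv and vRw give vRu by symmetry, then uRw by the euclidean condition, applied at v).
(A) Lq ⊃ Mq is axiom D, which corresponds to seriality. Such an R need not be serial — not valid.
(B) axiom 4: valid iff R is transitive. Every such R is transitive — valid.
(C) L(q ⊃ r) ⊃ (Lq ⊃ Lr) is the K axiom; it holds on all frames — valid.
(D) axiom B: valid iff R is symmetric. Every such R is symmetric — valid.
(E) q ⊃ Mq is the dual of axiom T; it is valid on a frame exactly when R is reflexive. Such an R need not be reflexive, so not valid.
(F) axiom 5: valid iff R is euclidean. Every such R is euclidean — valid.

B, C, D, F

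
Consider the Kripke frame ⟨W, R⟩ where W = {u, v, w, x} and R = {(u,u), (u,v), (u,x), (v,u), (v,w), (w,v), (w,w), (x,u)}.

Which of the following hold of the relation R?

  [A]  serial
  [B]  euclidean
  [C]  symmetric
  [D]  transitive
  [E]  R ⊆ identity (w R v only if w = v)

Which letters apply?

(A) serial: every world has an R-successor.
(B) not euclidean: u R v and u R x but not v R x.
(C) symmetric: every R-edge is matched by its reverse.
(D) not transitive: u R v and v R w but not u R w.
(E) not ⊆ identity: u R v with u ≠ v.

A, C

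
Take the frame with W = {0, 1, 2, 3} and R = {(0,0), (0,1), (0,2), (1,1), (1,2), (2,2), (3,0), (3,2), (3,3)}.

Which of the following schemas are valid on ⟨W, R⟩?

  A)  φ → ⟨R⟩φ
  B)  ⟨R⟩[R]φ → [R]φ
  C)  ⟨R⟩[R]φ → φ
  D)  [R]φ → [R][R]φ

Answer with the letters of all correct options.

R is reflexive: each world relates to itself.
R is not symmetric: 0 R 1 but not 1 R 0.
R is not transitive: 3 R 0 and 0 R 1 but not 3 R 1.
R is not euclidean: 0 R 1 and 0 R 0 but not 1 R 0.
(A) φ → ⟨R⟩φ (the dual of axiom T) characterises the reflexive frames. R is reflexive — valid.
(B) ⟨R⟩[R]φ → [R]φ is the dual of axiom 5, which corresponds to the euclidean property. R is not euclidean — not valid.
(C) ⟨R⟩[R]φ → φ is the dual of axiom B; it is valid on a frame exactly when R is symmetric. R is not symmetric, so not valid.
(D) [R]φ → [R][R]φ is axiom 4, which corresponds to transitivity. R is not transitive — not valid.

A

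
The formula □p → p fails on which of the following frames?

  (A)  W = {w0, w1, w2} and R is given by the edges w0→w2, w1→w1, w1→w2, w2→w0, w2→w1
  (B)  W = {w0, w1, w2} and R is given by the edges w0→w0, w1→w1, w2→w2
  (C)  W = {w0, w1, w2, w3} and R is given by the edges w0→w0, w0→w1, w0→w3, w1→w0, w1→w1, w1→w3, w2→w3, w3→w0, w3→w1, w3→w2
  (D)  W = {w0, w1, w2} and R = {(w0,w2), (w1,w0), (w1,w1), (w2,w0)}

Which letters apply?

The schema □p → p is axiom T; it is valid on a frame iff R is reflexive.
(A) R is not reflexive (not w0 R w0), so the schema fails here.
(B) R is reflexive (each world relates to itself), so the schema is valid here.
(C) R is not reflexive (not w2 R w2), so the schema fails here.
(D) R is not reflexive (not w0 R w0), so the schema fails here.

A, C, D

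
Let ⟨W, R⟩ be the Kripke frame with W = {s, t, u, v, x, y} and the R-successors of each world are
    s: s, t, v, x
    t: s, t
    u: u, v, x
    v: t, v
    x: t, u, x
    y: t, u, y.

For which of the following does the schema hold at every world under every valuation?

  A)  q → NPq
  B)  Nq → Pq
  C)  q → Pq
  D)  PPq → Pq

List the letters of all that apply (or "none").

B, C

R is reflexive: each world relates to itself.
R is not symmetric: s R v but not v R s.
R is not transitive: s R x and x R u but not s R u.
R is serial: every world has an R-successor.
(A) q → NPq is axiom B, which corresponds to symmetry. R is not symmetric — not valid.
(B) Nq → Pq is axiom D, which corresponds to seriality. R is serial — valid.
(C) q → Pq is the dual of axiom T; it is valid on a frame exactly when R is reflexive. R is reflexive, so valid.
(D) PPq → Pq is the dual of axiom 4; it is valid on a frame exactly when R is transitive. R is not transitive, so not valid.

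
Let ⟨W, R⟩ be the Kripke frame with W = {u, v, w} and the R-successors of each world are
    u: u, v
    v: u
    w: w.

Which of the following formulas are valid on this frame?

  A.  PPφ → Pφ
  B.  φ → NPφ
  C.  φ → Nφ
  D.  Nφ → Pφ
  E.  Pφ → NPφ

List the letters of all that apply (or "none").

R is symmetric: every R-edge is matched by its reverse.
R is not transitive: v R u and u R v but not v R v.
R is not euclidean: u R v and u R v but not v R v.
R is serial: every world has an R-successor.
R is not a subset of the identity: u R v with u ≠ v.
(A) the dual of axiom 4: valid iff R is transitive. R is not transitive — not valid.
(B) axiom B: valid iff R is symmetric. R is symmetric — valid.
(C) φ → Nφ is valid only on frames where every R-edge is a self-loop. Here R ⊄ identity — not valid.
(D) Nφ → Pφ is axiom D, which corresponds to seriality. R is serial — valid.
(E) Pφ → NPφ is axiom 5; it is valid on a frame exactly when R is euclidean. R is not euclidean, so not valid.

B, D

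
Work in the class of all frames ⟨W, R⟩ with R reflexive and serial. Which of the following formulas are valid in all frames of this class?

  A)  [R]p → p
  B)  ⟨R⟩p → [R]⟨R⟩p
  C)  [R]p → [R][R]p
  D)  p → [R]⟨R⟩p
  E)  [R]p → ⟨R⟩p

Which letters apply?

(A) [R]p → p is axiom T, which corresponds to reflexivity. Every such R is reflexive — valid.
(B) ⟨R⟩p → [R]⟨R⟩p is axiom 5, which corresponds to the euclidean property. Such an R need not be euclidean — not valid.
(C) [R]p → [R][R]p is axiom 4; it is valid on a frame exactly when R is transitive. Such an R need not be transitive, so not valid.
(D) p → [R]⟨R⟩p is axiom B; it is valid on a frame exactly when R is symmetric. Such an R need not be symmetric, so not valid.
(E) axiom D: valid iff R is serial. Every such R is serial — valid.

A, E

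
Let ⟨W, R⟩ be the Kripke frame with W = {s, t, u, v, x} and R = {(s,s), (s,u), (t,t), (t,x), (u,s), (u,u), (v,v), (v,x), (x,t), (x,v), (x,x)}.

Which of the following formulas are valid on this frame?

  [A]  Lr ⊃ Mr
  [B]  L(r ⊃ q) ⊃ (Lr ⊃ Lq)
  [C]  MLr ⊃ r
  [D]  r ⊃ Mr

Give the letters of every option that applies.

A, B, C, D

R is reflexive: each world relates to itself.
R is symmetric: every R-edge is matched by its reverse.
R is serial: every world has an R-successor.
(A) Lr ⊃ Mr (axiom D) characterises the serial frames. R is serial — valid.
(B) L(r ⊃ q) ⊃ (Lr ⊃ Lq) is axiom K, valid on every Kripke frame — valid.
(C) MLr ⊃ r (the dual of axiom B) characterises the symmetric frames. R is symmetric — valid.
(D) r ⊃ Mr (the dual of axiom T) characterises the reflexive frames. R is reflexive — valid.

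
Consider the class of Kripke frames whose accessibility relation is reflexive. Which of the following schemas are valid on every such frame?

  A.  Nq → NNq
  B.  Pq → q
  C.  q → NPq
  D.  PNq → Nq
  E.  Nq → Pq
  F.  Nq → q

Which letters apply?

E, F

A reflexive relation is serial.
(A) Nq → NNq is axiom 4; it is valid on a frame exactly when R is transitive. Such an R need not be transitive, so not valid.
(B) Pq → q is valid only on frames where every R-edge is a self-loop. Such an R need not be a subset of the identity — not valid.
(C) q → NPq is axiom B, which corresponds to symmetry. Such an R need not be symmetric — not valid.
(D) PNq → Nq (the dual of axiom 5) characterises the euclidean frames. Such an R need not be euclidean — not valid.
(E) axiom D: valid iff R is serial. Every such R is serial — valid.
(F) Nq → q is axiom T, which corresponds to reflexivity. Every such R is reflexive — valid.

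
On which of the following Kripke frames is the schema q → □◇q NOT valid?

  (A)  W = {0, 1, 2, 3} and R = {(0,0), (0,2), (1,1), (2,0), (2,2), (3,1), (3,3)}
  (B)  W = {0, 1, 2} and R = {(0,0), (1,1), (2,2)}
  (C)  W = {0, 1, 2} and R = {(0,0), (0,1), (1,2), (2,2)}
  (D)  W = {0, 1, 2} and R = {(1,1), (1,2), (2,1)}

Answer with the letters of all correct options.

A, C

The schema q → □◇q is axiom B; it is valid on a frame iff R is symmetric.
(A) R is not symmetric (3 R 1 but not 1 R 3), so the schema fails here.
(B) R is symmetric (every R-edge is matched by its reverse), so the schema is valid here.
(C) R is not symmetric (0 R 1 but not 1 R 0), so the schema fails here.
(D) R is symmetric (every R-edge is matched by its reverse), so the schema is valid here.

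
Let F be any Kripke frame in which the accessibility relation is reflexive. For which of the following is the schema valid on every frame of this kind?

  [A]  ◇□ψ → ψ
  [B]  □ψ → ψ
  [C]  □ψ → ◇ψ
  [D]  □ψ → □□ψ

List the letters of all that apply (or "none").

A reflexive relation is serial.
(A) ◇□ψ → ψ is the dual of axiom B; it is valid on a frame exactly when R is symmetric. Such an R need not be symmetric, so not valid.
(B) axiom T: valid iff R is reflexive. Every such R is reflexive — valid.
(C) □ψ → ◇ψ (axiom D) characterises the serial frames. Every such R is serial — valid.
(D) □ψ → □□ψ (axiom 4) characterises the transitive frames. Such an R need not be transitive — not valid.

B, C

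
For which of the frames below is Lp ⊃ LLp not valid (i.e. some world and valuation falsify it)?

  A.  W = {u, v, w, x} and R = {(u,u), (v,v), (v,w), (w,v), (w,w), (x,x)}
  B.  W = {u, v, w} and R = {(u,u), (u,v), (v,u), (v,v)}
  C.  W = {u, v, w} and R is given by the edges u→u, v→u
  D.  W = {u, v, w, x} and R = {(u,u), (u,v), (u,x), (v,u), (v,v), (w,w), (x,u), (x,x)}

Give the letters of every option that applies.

The schema Lp ⊃ LLp is axiom 4; it is valid on a frame iff R is transitive.
(A) R is transitive (R is closed under composition), so the schema is valid here.
(B) R is transitive (R is closed under composition), so the schema is valid here.
(C) R is transitive (R is closed under composition), so the schema is valid here.
(D) R is not transitive (v R u and u R x but not v R x), so the schema fails here.

D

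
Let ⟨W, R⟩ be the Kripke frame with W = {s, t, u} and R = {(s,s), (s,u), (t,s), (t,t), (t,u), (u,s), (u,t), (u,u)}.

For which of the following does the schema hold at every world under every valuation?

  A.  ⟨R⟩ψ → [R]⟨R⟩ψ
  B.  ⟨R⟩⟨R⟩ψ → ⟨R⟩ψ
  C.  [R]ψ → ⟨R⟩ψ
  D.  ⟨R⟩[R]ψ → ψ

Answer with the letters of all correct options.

C

R is not symmetric: t R s but not s R t.
R is not transitive: s R u and u R t but not s R t.
R is not euclidean: t R s and t R t but not s R t.
R is serial: every world has an R-successor.
(A) ⟨R⟩ψ → [R]⟨R⟩ψ is axiom 5, which corresponds to the euclidean property. R is not euclidean — not valid.
(B) ⟨R⟩⟨R⟩ψ → ⟨R⟩ψ is the dual of axiom 4; it is valid on a frame exactly when R is transitive. R is not transitive, so not valid.
(C) axiom D: valid iff R is serial. R is serial — valid.
(D) ⟨R⟩[R]ψ → ψ is the dual of axiom B, which corresponds to symmetry. R is not symmetric — not valid.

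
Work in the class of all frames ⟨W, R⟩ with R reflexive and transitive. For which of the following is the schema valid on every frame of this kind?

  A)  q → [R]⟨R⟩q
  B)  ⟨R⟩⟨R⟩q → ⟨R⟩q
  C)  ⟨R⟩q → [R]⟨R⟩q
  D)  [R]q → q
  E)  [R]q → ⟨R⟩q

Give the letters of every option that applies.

Reflexive relations are serial.
(A) q → [R]⟨R⟩q (axiom B) characterises the symmetric frames. Such an R need not be symmetric — not valid.
(B) ⟨R⟩⟨R⟩q → ⟨R⟩q is the dual of axiom 4, which corresponds to transitivity. Every such R is transitive — valid.
(C) ⟨R⟩q → [R]⟨R⟩q is axiom 5, which corresponds to the euclidean property. Such an R need not be euclidean — not valid.
(D) [R]q → q (axiom T) characterises the reflexive frames. Every such R is reflexive — valid.
(E) axiom D: valid iff R is serial. Every such R is serial — valid.

B, D, E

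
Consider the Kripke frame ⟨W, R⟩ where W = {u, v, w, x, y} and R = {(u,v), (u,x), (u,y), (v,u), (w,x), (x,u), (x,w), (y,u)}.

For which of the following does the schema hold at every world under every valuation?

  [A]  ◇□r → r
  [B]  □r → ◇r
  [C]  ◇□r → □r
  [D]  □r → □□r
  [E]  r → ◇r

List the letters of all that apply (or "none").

R is not reflexive: not u R u.
R is symmetric: every R-edge is matched by its reverse.
R is not transitive: u R v and v R u but not u R u.
R is not euclidean: u R v and u R x but not v R x.
R is serial: every world has an R-successor.
(A) ◇□r → r is the dual of axiom B, which corresponds to symmetry. R is symmetric — valid.
(B) □r → ◇r (axiom D) characterises the serial frames. R is serial — valid.
(C) ◇□r → □r is the dual of axiom 5, which corresponds to the euclidean property. R is not euclidean — not valid.
(D) □r → □□r is axiom 4, which corresponds to transitivity. R is not transitive — not valid.
(E) the dual of axiom T: valid iff R is reflexive. R is not reflexive — not valid.

A, B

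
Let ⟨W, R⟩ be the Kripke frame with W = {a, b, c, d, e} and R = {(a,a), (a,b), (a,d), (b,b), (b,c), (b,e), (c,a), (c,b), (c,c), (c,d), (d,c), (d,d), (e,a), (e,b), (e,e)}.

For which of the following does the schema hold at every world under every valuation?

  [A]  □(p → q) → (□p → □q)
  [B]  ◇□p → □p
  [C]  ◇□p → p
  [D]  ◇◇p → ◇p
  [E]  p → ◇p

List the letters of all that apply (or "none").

A, E

R is reflexive: each world relates to itself.
R is not symmetric: a R b but not b R a.
R is not transitive: a R b and b R c but not a R c.
R is not euclidean: a R b and a R a but not b R a.
(A) □(p → q) → (□p → □q) is the K axiom; it holds on all frames — valid.
(B) ◇□p → □p is the dual of axiom 5; it is valid on a frame exactly when R is euclidean. R is not euclidean, so not valid.
(C) the dual of axiom B: valid iff R is symmetric. R is not symmetric — not valid.
(D) ◇◇p → ◇p is the dual of axiom 4; it is valid on a frame exactly when R is transitive. R is not transitive, so not valid.
(E) p → ◇p is the dual of axiom T; it is valid on a frame exactly when R is reflexive. R is reflexive, so valid.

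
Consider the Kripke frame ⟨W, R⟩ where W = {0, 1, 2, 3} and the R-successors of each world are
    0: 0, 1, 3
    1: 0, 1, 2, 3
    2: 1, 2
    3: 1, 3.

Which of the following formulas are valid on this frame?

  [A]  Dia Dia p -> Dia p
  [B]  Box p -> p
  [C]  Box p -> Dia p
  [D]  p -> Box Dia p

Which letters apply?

R is reflexive: each world relates to itself.
R is not symmetric: 0 R 3 but not 3 R 0.
R is not transitive: 0 R 1 and 1 R 2 but not 0 R 2.
R is serial: every world has an R-successor.
(A) the dual of axiom 4: valid iff R is transitive. R is not transitive — not valid.
(B) Box p -> p is axiom T; it is valid on a frame exactly when R is reflexive. R is reflexive, so valid.
(C) Box p -> Dia p is axiom D; it is valid on a frame exactly when R is serial. R is serial, so valid.
(D) p -> Box Dia p is axiom B; it is valid on a frame exactly when R is symmetric. R is not symmetric, so not valid.

B, C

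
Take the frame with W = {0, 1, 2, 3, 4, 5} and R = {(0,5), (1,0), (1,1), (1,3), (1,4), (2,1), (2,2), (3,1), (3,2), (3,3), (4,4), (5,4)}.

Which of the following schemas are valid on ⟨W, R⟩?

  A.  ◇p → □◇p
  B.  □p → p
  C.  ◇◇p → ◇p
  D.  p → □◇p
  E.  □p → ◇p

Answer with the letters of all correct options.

E

R is not reflexive: not 0 R 0.
R is not symmetric: 0 R 5 but not 5 R 0.
R is not transitive: 0 R 5 and 5 R 4 but not 0 R 4.
R is not euclidean: 1 R 0 and 1 R 1 but not 0 R 1.
R is serial: every world has an R-successor.
(A) ◇p → □◇p (axiom 5) characterises the euclidean frames. R is not euclidean — not valid.
(B) axiom T: valid iff R is reflexive. R is not reflexive — not valid.
(C) ◇◇p → ◇p is the dual of axiom 4, which corresponds to transitivity. R is not transitive — not valid.
(D) axiom B: valid iff R is symmetric. R is not symmetric — not valid.
(E) □p → ◇p (axiom D) characterises the serial frames. R is serial — valid.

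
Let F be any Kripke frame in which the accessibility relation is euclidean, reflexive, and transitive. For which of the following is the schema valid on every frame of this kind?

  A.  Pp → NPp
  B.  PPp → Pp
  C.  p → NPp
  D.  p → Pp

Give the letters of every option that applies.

A, B, C, D

A relation that is euclidean, reflexive, and transitive is also serial and symmetric.
(A) axiom 5: valid iff R is euclidean. Every such R is euclidean — valid.
(B) PPp → Pp (the dual of axiom 4) characterises the transitive frames. Every such R is transitive — valid.
(C) axiom B: valid iff R is symmetric. Every such R is symmetric — valid.
(D) p → Pp (the dual of axiom T) characterises the reflexive frames. Every such R is reflexive — valid.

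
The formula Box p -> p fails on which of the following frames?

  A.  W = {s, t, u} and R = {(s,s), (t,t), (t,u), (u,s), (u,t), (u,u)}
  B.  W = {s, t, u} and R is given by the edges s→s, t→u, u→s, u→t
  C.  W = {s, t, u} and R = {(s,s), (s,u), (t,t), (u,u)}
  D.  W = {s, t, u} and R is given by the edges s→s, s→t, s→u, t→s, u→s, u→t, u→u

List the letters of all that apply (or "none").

B, D

The schema Box p -> p is axiom T; it is valid on a frame iff R is reflexive.
(A) R is reflexive (each world relates to itself), so the schema is valid here.
(B) R is not reflexive (not t R t), so the schema fails here.
(C) R is reflexive (each world relates to itself), so the schema is valid here.
(D) R is not reflexive (not t R t), so the schema fails here.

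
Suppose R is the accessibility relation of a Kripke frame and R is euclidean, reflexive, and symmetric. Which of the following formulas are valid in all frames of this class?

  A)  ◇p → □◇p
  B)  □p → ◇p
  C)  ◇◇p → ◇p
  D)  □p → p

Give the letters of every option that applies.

A, B, C, D

A relation that is euclidean, reflexive, and symmetric is also serial and transitive.
(A) ◇p → □◇p is axiom 5; it is valid on a frame exactly when R is euclidean. Every such R is euclidean, so valid.
(B) axiom D: valid iff R is serial. Every such R is serial — valid.
(C) the dual of axiom 4: valid iff R is transitive. Every such R is transitive — valid.
(D) □p → p (axiom T) characterises the reflexive frames. Every such R is reflexive — valid.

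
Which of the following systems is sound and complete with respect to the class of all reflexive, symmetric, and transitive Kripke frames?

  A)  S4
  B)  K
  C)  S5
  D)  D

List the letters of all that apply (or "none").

C

(A) S4 is determined by the class of reflexive and transitive frames.
(B) K is determined by the class of arbitrary frames.
(C) S5 is determined by exactly this class.
(D) D is determined by the class of serial frames.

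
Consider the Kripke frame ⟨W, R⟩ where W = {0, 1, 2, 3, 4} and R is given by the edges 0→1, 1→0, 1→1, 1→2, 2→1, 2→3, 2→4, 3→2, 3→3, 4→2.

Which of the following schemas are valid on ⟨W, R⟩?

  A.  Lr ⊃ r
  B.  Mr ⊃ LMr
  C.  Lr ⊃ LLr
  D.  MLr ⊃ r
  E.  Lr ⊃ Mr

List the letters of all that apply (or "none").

R is not reflexive: not 0 R 0.
R is symmetric: every R-edge is matched by its reverse.
R is not transitive: 0 R 1 and 1 R 0 but not 0 R 0.
R is not euclidean: 1 R 0 and 1 R 2 but not 0 R 2.
R is serial: every world has an R-successor.
(A) Lr ⊃ r (axiom T) characterises the reflexive frames. R is not reflexive — not valid.
(B) axiom 5: valid iff R is euclidean. R is not euclidean — not valid.
(C) axiom 4: valid iff R is transitive. R is not transitive — not valid.
(D) MLr ⊃ r is the dual of axiom B; it is valid on a frame exactly when R is symmetric. R is symmetric, so valid.
(E) Lr ⊃ Mr is axiom D, which corresponds to seriality. R is serial — valid.

D, E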